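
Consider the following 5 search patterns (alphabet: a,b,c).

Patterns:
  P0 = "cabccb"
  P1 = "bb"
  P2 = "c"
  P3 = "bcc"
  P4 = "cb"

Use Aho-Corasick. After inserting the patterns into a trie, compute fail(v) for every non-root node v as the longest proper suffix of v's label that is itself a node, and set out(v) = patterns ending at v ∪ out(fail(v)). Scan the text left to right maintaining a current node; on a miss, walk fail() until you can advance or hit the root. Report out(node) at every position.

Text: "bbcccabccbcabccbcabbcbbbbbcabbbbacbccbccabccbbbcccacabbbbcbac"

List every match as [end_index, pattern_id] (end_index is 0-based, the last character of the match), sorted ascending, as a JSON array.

Build:
Trie (insert patterns):
  n0 'ε': b→7 c→1
  n1 'c': a→2 b→11  ←P2
  n2 'ca': b→3
  n3 'cab': c→4
  n4 'cabc': c→5
  n5 'cabcc': b→6
  n6 'cabccb': ·  ←P0
  n7 'b': b→8 c→9
  n8 'bb': ·  ←P1
  n9 'bc': c→10
  n10 'bcc': ·  ←P3
  n11 'cb': ·  ←P4

Failure links (BFS by depth):
  fail(1) 'c': from fail(0)=0 chase 'c': 0 ⇒ 0;  out={2}∪out(0)={2}
  fail(7) 'b': from fail(0)=0 chase 'b': 0 ⇒ 0;  out=∅∪out(0)=∅
  fail(2) 'ca': from fail(1)=0 chase 'a': 0 ⇒ 0;  out=∅∪out(0)=∅
  fail(8) 'bb': from fail(7)=0 chase 'b': 0 ⇒ 7;  out={1}∪out(7)={1}
  fail(9) 'bc': from fail(7)=0 chase 'c': 0 ⇒ 1;  out=∅∪out(1)={2}
  fail(11) 'cb': from fail(1)=0 chase 'b': 0 ⇒ 7;  out={4}∪out(7)={4}
  fail(3) 'cab': from fail(2)=0 chase 'b': 0 ⇒ 7;  out=∅∪out(7)=∅
  fail(10) 'bcc': from fail(9)=1 chase 'c': 1→0 ⇒ 1;  out={3}∪out(1)={2,3}
  fail(4) 'cabc': from fail(3)=7 chase 'c': 7 ⇒ 9;  out=∅∪out(9)={2}
  fail(5) 'cabcc': from fail(4)=9 chase 'c': 9 ⇒ 10;  out=∅∪out(10)={2,3}
  fail(6) 'cabccb': from fail(5)=10 chase 'b': 10→1 ⇒ 11;  out={0}∪out(11)={0,4}

Text stream:
[0] read 'b'  n0⇒n7
[1] read 'b'  n7⇒n8  → match P1@[0:1]
[2] read 'c'  n8⇒n9 ·f  → match P2@[2:2]
[3] read 'c'  n9⇒n10  → match P2@[3:3],P3@[1:3]
[4] read 'c'  n10⇒n1 ·f  → match P2@[4:4]
[5] read 'a'  n1⇒n2
[6] read 'b'  n2⇒n3
[7] read 'c'  n3⇒n4  → match P2@[7:7]
[8] read 'c'  n4⇒n5  → match P2@[8:8],P3@[6:8]
[9] read 'b'  n5⇒n6  → match P0@[4:9],P4@[8:9]
[10] read 'c'  n6⇒n9 ·f  → match P2@[10:10]
[11] read 'a'  n9⇒n2 ·f
[12] read 'b'  n2⇒n3
[13] read 'c'  n3⇒n4  → match P2@[13:13]
[14] read 'c'  n4⇒n5  → match P2@[14:14],P3@[12:14]
[15] read 'b'  n5⇒n6  → match P0@[10:15],P4@[14:15]
[16] read 'c'  n6⇒n9 ·f  → match P2@[16:16]
[17] read 'a'  n9⇒n2 ·f
[18] read 'b'  n2⇒n3
[19] read 'b'  n3⇒n8 ·f  → match P1@[18:19]
[20] read 'c'  n8⇒n9 ·f  → match P2@[20:20]
[21] read 'b'  n9⇒n11 ·f  → match P4@[20:21]
[22] read 'b'  n11⇒n8 ·f  → match P1@[21:22]
[23] read 'b'  n8⇒n8 ·f  → match P1@[22:23]
[24] read 'b'  n8⇒n8 ·f  → match P1@[23:24]
[25] read 'b'  n8⇒n8 ·f  → match P1@[24:25]
[26] read 'c'  n8⇒n9 ·f  → match P2@[26:26]
[27] read 'a'  n9⇒n2 ·f
[28] read 'b'  n2⇒n3
[29] read 'b'  n3⇒n8 ·f  → match P1@[28:29]
[30] read 'b'  n8⇒n8 ·f  → match P1@[29:30]
[31] read 'b'  n8⇒n8 ·f  → match P1@[30:31]
[32] read 'a'  n8⇒n0 ·f
[33] read 'c'  n0⇒n1  → match P2@[33:33]
[34] read 'b'  n1⇒n11  → match P4@[33:34]
[35] read 'c'  n11⇒n9 ·f  → match P2@[35:35]
[36] read 'c'  n9⇒n10  → match P2@[36:36],P3@[34:36]
[37] read 'b'  n10⇒n11 ·f  → match P4@[36:37]
[38] read 'c'  n11⇒n9 ·f  → match P2@[38:38]
[39] read 'c'  n9⇒n10  → match P2@[39:39],P3@[37:39]
[40] read 'a'  n10⇒n2 ·f
[41] read 'b'  n2⇒n3
[42] read 'c'  n3⇒n4  → match P2@[42:42]
[43] read 'c'  n4⇒n5  → match P2@[43:43],P3@[41:43]
[44] read 'b'  n5⇒n6  → match P0@[39:44],P4@[43:44]
[45] read 'b'  n6⇒n8 ·f  → match P1@[44:45]
[46] read 'b'  n8⇒n8 ·f  → match P1@[45:46]
[47] read 'c'  n8⇒n9 ·f  → match P2@[47:47]
[48] read 'c'  n9⇒n10  → match P2@[48:48],P3@[46:48]
[49] read 'c'  n10⇒n1 ·f  → match P2@[49:49]
[50] read 'a'  n1⇒n2
[51] read 'c'  n2⇒n1 ·f  → match P2@[51:51]
[52] read 'a'  n1⇒n2
[53] read 'b'  n2⇒n3
[54] read 'b'  n3⇒n8 ·f  → match P1@[53:54]
[55] read 'b'  n8⇒n8 ·f  → match P1@[54:55]
[56] read 'b'  n8⇒n8 ·f  → match P1@[55:56]
[57] read 'c'  n8⇒n9 ·f  → match P2@[57:57]
[58] read 'b'  n9⇒n11 ·f  → match P4@[57:58]
[59] read 'a'  n11⇒n0 ·f
[60] read 'c'  n0⇒n1  → match P2@[60:60]

Matches: [[1,1],[2,2],[3,2],[3,3],[4,2],[7,2],[8,2],[8,3],[9,0],[9,4],[10,2],[13,2],[14,2],[14,3],[15,0],[15,4],[16,2],[19,1],[20,2],[21,4],[22,1],[23,1],[24,1],[25,1],[26,2],[29,1],[30,1],[31,1],[33,2],[34,4],[35,2],[36,2],[36,3],[37,4],[38,2],[39,2],[39,3],[42,2],[43,2],[43,3],[44,0],[44,4],[45,1],[46,1],[47,2],[48,2],[48,3],[49,2],[51,2],[54,1],[55,1],[56,1],[57,2],[58,4],[60,2]]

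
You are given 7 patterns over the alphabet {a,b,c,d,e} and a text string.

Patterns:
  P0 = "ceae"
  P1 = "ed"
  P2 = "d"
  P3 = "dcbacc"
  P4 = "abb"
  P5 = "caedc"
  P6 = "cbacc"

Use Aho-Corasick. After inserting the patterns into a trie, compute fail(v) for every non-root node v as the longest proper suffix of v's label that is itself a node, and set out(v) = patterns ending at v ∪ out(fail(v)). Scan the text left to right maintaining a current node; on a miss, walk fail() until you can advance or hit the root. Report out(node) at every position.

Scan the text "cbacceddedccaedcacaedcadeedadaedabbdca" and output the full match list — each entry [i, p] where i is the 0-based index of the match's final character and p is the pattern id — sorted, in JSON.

Build:
Trie nodes:
  0='ε' goto a→13 c→1 d→7 e→5
  1='c' goto a→16 b→20 e→2
  2='ce' goto a→3
  3='cea' goto e→4
  4='ceae' goto ·  [P0 ends]
  5='e' goto d→6
  6='ed' goto ·  [P1 ends]
  7='d' goto c→8  [P2 ends]
  8='dc' goto b→9
  9='dcb' goto a→10
  10='dcba' goto c→11
  11='dcbac' goto c→12
  12='dcbacc' goto ·  [P3 ends]
  13='a' goto b→14
  14='ab' goto b→15
  15='abb' goto ·  [P4 ends]
  16='ca' goto e→17
  17='cae' goto d→18
  18='caed' goto c→19
  19='caedc' goto ·  [P5 ends]
  20='cb' goto a→21
  21='cba' goto c→22
  22='cbac' goto c→23
  23='cbacc' goto ·  [P6 ends]

BFS fail/out derivation:
  fail(1) 'c': from fail(0)=0 chase 'c': 0 ⇒ 0;  out=∅∪out(0)=∅
  fail(5) 'e': from fail(0)=0 chase 'e': 0 ⇒ 0;  out=∅∪out(0)=∅
  fail(7) 'd': from fail(0)=0 chase 'd': 0 ⇒ 0;  out={2}∪out(0)={2}
  fail(13) 'a': from fail(0)=0 chase 'a': 0 ⇒ 0;  out=∅∪out(0)=∅
  fail(2) 'ce': from fail(1)=0 chase 'e': 0 ⇒ 5;  out=∅∪out(5)=∅
  fail(6) 'ed': from fail(5)=0 chase 'd': 0 ⇒ 7;  out={1}∪out(7)={1,2}
  fail(8) 'dc': from fail(7)=0 chase 'c': 0 ⇒ 1;  out=∅∪out(1)=∅
  fail(14) 'ab': from fail(13)=0 chase 'b': 0 ⇒ 0;  out=∅∪out(0)=∅
  fail(16) 'ca': from fail(1)=0 chase 'a': 0 ⇒ 13;  out=∅∪out(13)=∅
  fail(20) 'cb': from fail(1)=0 chase 'b': 0 ⇒ 0;  out=∅∪out(0)=∅
  fail(3) 'cea': from fail(2)=5 chase 'a': 5→0 ⇒ 13;  out=∅∪out(13)=∅
  fail(9) 'dcb': from fail(8)=1 chase 'b': 1 ⇒ 20;  out=∅∪out(20)=∅
  fail(15) 'abb': from fail(14)=0 chase 'b': 0 ⇒ 0;  out={4}∪out(0)={4}
  fail(17) 'cae': from fail(16)=13 chase 'e': 13→0 ⇒ 5;  out=∅∪out(5)=∅
  fail(21) 'cba': from fail(20)=0 chase 'a': 0 ⇒ 13;  out=∅∪out(13)=∅
  fail(4) 'ceae': from fail(3)=13 chase 'e': 13→0 ⇒ 5;  out={0}∪out(5)={0}
  fail(10) 'dcba': from fail(9)=20 chase 'a': 20 ⇒ 21;  out=∅∪out(21)=∅
  fail(18) 'caed': from fail(17)=5 chase 'd': 5 ⇒ 6;  out=∅∪out(6)={1,2}
  fail(22) 'cbac': from fail(21)=13 chase 'c': 13→0 ⇒ 1;  out=∅∪out(1)=∅
  fail(11) 'dcbac': from fail(10)=21 chase 'c': 21 ⇒ 22;  out=∅∪out(22)=∅
  fail(19) 'caedc': from fail(18)=6 chase 'c': 6→7 ⇒ 8;  out={5}∪out(8)={5}
  fail(23) 'cbacc': from fail(22)=1 chase 'c': 1→0 ⇒ 1;  out={6}∪out(1)={6}
  fail(12) 'dcbacc': from fail(11)=22 chase 'c': 22 ⇒ 23;  out={3}∪out(23)={3,6}

Run:
[0] read 'c'  n0⇒n1
[1] read 'b'  n1⇒n20
[2] read 'a'  n20⇒n21
[3] read 'c'  n21⇒n22
[4] read 'c'  n22⇒n23  ** P6@[0:4]
[5] read 'e'  n23⇒n2 (fail-walked)
[6] read 'd'  n2⇒n6 (fail-walked)  ** P1@[5:6],P2@[6:6]
[7] read 'd'  n6⇒n7 (fail-walked)  ** P2@[7:7]
[8] read 'e'  n7⇒n5 (fail-walked)
[9] read 'd'  n5⇒n6  ** P1@[8:9],P2@[9:9]
[10] read 'c'  n6⇒n8 (fail-walked)
[11] read 'c'  n8⇒n1 (fail-walked)
[12] read 'a'  n1⇒n16
[13] read 'e'  n16⇒n17
[14] read 'd'  n17⇒n18  ** P1@[13:14],P2@[14:14]
[15] read 'c'  n18⇒n19  ** P5@[11:15]
[16] read 'a'  n19⇒n16 (fail-walked)
[17] read 'c'  n16⇒n1 (fail-walked)
[18] read 'a'  n1⇒n16
[19] read 'e'  n16⇒n17
[20] read 'd'  n17⇒n18  ** P1@[19:20],P2@[20:20]
[21] read 'c'  n18⇒n19  ** P5@[17:21]
[22] read 'a'  n19⇒n16 (fail-walked)
[23] read 'd'  n16⇒n7 (fail-walked)  ** P2@[23:23]
[24] read 'e'  n7⇒n5 (fail-walked)
[25] read 'e'  n5⇒n5 (fail-walked)
[26] read 'd'  n5⇒n6  ** P1@[25:26],P2@[26:26]
[27] read 'a'  n6⇒n13 (fail-walked)
[28] read 'd'  n13⇒n7 (fail-walked)  ** P2@[28:28]
[29] read 'a'  n7⇒n13 (fail-walked)
[30] read 'e'  n13⇒n5 (fail-walked)
[31] read 'd'  n5⇒n6  ** P1@[30:31],P2@[31:31]
[32] read 'a'  n6⇒n13 (fail-walked)
[33] read 'b'  n13⇒n14
[34] read 'b'  n14⇒n15  ** P4@[32:34]
[35] read 'd'  n15⇒n7 (fail-walked)  ** P2@[35:35]
[36] read 'c'  n7⇒n8
[37] read 'a'  n8⇒n16 (fail-walked)

Result: [[4,6],[6,1],[6,2],[7,2],[9,1],[9,2],[14,1],[14,2],[15,5],[20,1],[20,2],[21,5],[23,2],[26,1],[26,2],[28,2],[31,1],[31,2],[34,4],[35,2]]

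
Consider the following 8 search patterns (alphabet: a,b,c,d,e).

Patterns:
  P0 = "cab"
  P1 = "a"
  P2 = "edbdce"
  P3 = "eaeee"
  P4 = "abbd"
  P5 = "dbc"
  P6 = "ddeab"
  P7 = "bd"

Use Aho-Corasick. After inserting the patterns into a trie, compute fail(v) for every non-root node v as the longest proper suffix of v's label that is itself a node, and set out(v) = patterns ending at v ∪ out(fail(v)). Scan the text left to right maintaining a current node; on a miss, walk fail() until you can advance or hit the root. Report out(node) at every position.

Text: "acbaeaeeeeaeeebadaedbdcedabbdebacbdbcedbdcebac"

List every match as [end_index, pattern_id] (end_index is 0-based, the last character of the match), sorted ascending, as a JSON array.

Build automaton:
Trie nodes:
  n0 'ε': a→4 b→25 c→1 d→18 e→5
  n1 'c': a→2
  n2 'ca': b→3
  n3 'cab': ·  ←P0
  n4 'a': b→15  ←P1
  n5 'e': a→11 d→6
  n6 'ed': b→7
  n7 'edb': d→8
  n8 'edbd': c→9
  n9 'edbdc': e→10
  n10 'edbdce': ·  ←P2
  n11 'ea': e→12
  n12 'eae': e→13
  n13 'eaee': e→14
  n14 'eaeee': ·  ←P3
  n15 'ab': b→16
  n16 'abb': d→17
  n17 'abbd': ·  ←P4
  n18 'd': b→19 d→21
  n19 'db': c→20
  n20 'dbc': ·  ←P5
  n21 'dd': e→22
  n22 'dde': a→23
  n23 'ddea': b→24
  n24 'ddeab': ·  ←P6
  n25 'b': d→26
  n26 'bd': ·  ←P7

BFS fail/out derivation:
  fail(1) 'c': from fail(0)=0 chase 'c': 0 ⇒ 0;  out=∅∪out(0)=∅
  fail(4) 'a': from fail(0)=0 chase 'a': 0 ⇒ 0;  out={1}∪out(0)={1}
  fail(5) 'e': from fail(0)=0 chase 'e': 0 ⇒ 0;  out=∅∪out(0)=∅
  fail(18) 'd': from fail(0)=0 chase 'd': 0 ⇒ 0;  out=∅∪out(0)=∅
  fail(25) 'b': from fail(0)=0 chase 'b': 0 ⇒ 0;  out=∅∪out(0)=∅
  fail(2) 'ca': from fail(1)=0 chase 'a': 0 ⇒ 4;  out=∅∪out(4)={1}
  fail(6) 'ed': from fail(5)=0 chase 'd': 0 ⇒ 18;  out=∅∪out(18)=∅
  fail(11) 'ea': from fail(5)=0 chase 'a': 0 ⇒ 4;  out=∅∪out(4)={1}
  fail(15) 'ab': from fail(4)=0 chase 'b': 0 ⇒ 25;  out=∅∪out(25)=∅
  fail(19) 'db': from fail(18)=0 chase 'b': 0 ⇒ 25;  out=∅∪out(25)=∅
  fail(21) 'dd': from fail(18)=0 chase 'd': 0 ⇒ 18;  out=∅∪out(18)=∅
  fail(26) 'bd': from fail(25)=0 chase 'd': 0 ⇒ 18;  out={7}∪out(18)={7}
  fail(3) 'cab': from fail(2)=4 chase 'b': 4 ⇒ 15;  out={0}∪out(15)={0}
  fail(7) 'edb': from fail(6)=18 chase 'b': 18 ⇒ 19;  out=∅∪out(19)=∅
  fail(12) 'eae': from fail(11)=4 chase 'e': 4→0 ⇒ 5;  out=∅∪out(5)=∅
  fail(16) 'abb': from fail(15)=25 chase 'b': 25→0 ⇒ 25;  out=∅∪out(25)=∅
  fail(20) 'dbc': from fail(19)=25 chase 'c': 25→0 ⇒ 1;  out={5}∪out(1)={5}
  fail(22) 'dde': from fail(21)=18 chase 'e': 18→0 ⇒ 5;  out=∅∪out(5)=∅
  fail(8) 'edbd': from fail(7)=19 chase 'd': 19→25 ⇒ 26;  out=∅∪out(26)={7}
  fail(13) 'eaee': from fail(12)=5 chase 'e': 5→0 ⇒ 5;  out=∅∪out(5)=∅
  fail(17) 'abbd': from fail(16)=25 chase 'd': 25 ⇒ 26;  out={4}∪out(26)={4,7}
  fail(23) 'ddea': from fail(22)=5 chase 'a': 5 ⇒ 11;  out=∅∪out(11)={1}
  fail(9) 'edbdc': from fail(8)=26 chase 'c': 26→18→0 ⇒ 1;  out=∅∪out(1)=∅
  fail(14) 'eaeee': from fail(13)=5 chase 'e': 5→0 ⇒ 5;  out={3}∪out(5)={3}
  fail(24) 'ddeab': from fail(23)=11 chase 'b': 11→4 ⇒ 15;  out={6}∪out(15)={6}
  fail(10) 'edbdce': from fail(9)=1 chase 'e': 1→0 ⇒ 5;  out={2}∪out(5)={2}

Text stream:
[0] read 'a'  n0⇒n4  ** P1@[0:0]
[1] read 'c'  n4⇒n1 (via fail)
[2] read 'b'  n1⇒n25 (via fail)
[3] read 'a'  n25⇒n4 (via fail)  ** P1@[3:3]
[4] read 'e'  n4⇒n5 (via fail)
[5] read 'a'  n5⇒n11  ** P1@[5:5]
[6] read 'e'  n11⇒n12
[7] read 'e'  n12⇒n13
[8] read 'e'  n13⇒n14  ** P3@[4:8]
[9] read 'e'  n14⇒n5 (via fail)
[10] read 'a'  n5⇒n11  ** P1@[10:10]
[11] read 'e'  n11⇒n12
[12] read 'e'  n12⇒n13
[13] read 'e'  n13⇒n14  ** P3@[9:13]
[14] read 'b'  n14⇒n25 (via fail)
[15] read 'a'  n25⇒n4 (via fail)  ** P1@[15:15]
[16] read 'd'  n4⇒n18 (via fail)
[17] read 'a'  n18⇒n4 (via fail)  ** P1@[17:17]
[18] read 'e'  n4⇒n5 (via fail)
[19] read 'd'  n5⇒n6
[20] read 'b'  n6⇒n7
[21] read 'd'  n7⇒n8  ** P7@[20:21]
[22] read 'c'  n8⇒n9
[23] read 'e'  n9⇒n10  ** P2@[18:23]
[24] read 'd'  n10⇒n6 (via fail)
[25] read 'a'  n6⇒n4 (via fail)  ** P1@[25:25]
[26] read 'b'  n4⇒n15
[27] read 'b'  n15⇒n16
[28] read 'd'  n16⇒n17  ** P4@[25:28],P7@[27:28]
[29] read 'e'  n17⇒n5 (via fail)
[30] read 'b'  n5⇒n25 (via fail)
[31] read 'a'  n25⇒n4 (via fail)  ** P1@[31:31]
[32] read 'c'  n4⇒n1 (via fail)
[33] read 'b'  n1⇒n25 (via fail)
[34] read 'd'  n25⇒n26  ** P7@[33:34]
[35] read 'b'  n26⇒n19 (via fail)
[36] read 'c'  n19⇒n20  ** P5@[34:36]
[37] read 'e'  n20⇒n5 (via fail)
[38] read 'd'  n5⇒n6
[39] read 'b'  n6⇒n7
[40] read 'd'  n7⇒n8  ** P7@[39:40]
[41] read 'c'  n8⇒n9
[42] read 'e'  n9⇒n10  ** P2@[37:42]
[43] read 'b'  n10⇒n25 (via fail)
[44] read 'a'  n25⇒n4 (via fail)  ** P1@[44:44]
[45] read 'c'  n4⇒n1 (via fail)

Matches: [[0,1],[3,1],[5,1],[8,3],[10,1],[13,3],[15,1],[17,1],[21,7],[23,2],[25,1],[28,4],[28,7],[31,1],[34,7],[36,5],[40,7],[42,2],[44,1]]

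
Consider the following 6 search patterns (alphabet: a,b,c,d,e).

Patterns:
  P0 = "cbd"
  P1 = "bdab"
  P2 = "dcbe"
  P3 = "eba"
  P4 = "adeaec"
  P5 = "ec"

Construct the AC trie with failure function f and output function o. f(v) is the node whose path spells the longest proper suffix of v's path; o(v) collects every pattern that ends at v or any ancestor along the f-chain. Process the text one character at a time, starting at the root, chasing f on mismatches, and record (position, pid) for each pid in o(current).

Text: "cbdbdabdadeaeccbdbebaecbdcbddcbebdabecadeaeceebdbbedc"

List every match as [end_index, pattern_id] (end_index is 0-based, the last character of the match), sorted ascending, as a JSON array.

Build:
Trie (insert patterns):
  0='ε' goto a→15 b→4 c→1 d→8 e→12
  1='c' goto b→2
  2='cb' goto d→3
  3='cbd' goto ·  ←P0
  4='b' goto d→5
  5='bd' goto a→6
  6='bda' goto b→7
  7='bdab' goto ·  ←P1
  8='d' goto c→9
  9='dc' goto b→10
  10='dcb' goto e→11
  11='dcbe' goto ·  ←P2
  12='e' goto b→13 c→21
  13='eb' goto a→14
  14='eba' goto ·  ←P3
  15='a' goto d→16
  16='ad' goto e→17
  17='ade' goto a→18
  18='adea' goto e→19
  19='adeae' goto c→20
  20='adeaec' goto ·  ←P4
  21='ec' goto ·  ←P5

BFS fail/out derivation:
  fail(1) 'c': from fail(0)=0 chase 'c': 0 ⇒ 0;  out=∅∪out(0)=∅
  fail(4) 'b': from fail(0)=0 chase 'b': 0 ⇒ 0;  out=∅∪out(0)=∅
  fail(8) 'd': from fail(0)=0 chase 'd': 0 ⇒ 0;  out=∅∪out(0)=∅
  fail(12) 'e': from fail(0)=0 chase 'e': 0 ⇒ 0;  out=∅∪out(0)=∅
  fail(15) 'a': from fail(0)=0 chase 'a': 0 ⇒ 0;  out=∅∪out(0)=∅
  fail(2) 'cb': from fail(1)=0 chase 'b': 0 ⇒ 4;  out=∅∪out(4)=∅
  fail(5) 'bd': from fail(4)=0 chase 'd': 0 ⇒ 8;  out=∅∪out(8)=∅
  fail(9) 'dc': from fail(8)=0 chase 'c': 0 ⇒ 1;  out=∅∪out(1)=∅
  fail(13) 'eb': from fail(12)=0 chase 'b': 0 ⇒ 4;  out=∅∪out(4)=∅
  fail(16) 'ad': from fail(15)=0 chase 'd': 0 ⇒ 8;  out=∅∪out(8)=∅
  fail(21) 'ec': from fail(12)=0 chase 'c': 0 ⇒ 1;  out={5}∪out(1)={5}
  fail(3) 'cbd': from fail(2)=4 chase 'd': 4 ⇒ 5;  out={0}∪out(5)={0}
  fail(6) 'bda': from fail(5)=8 chase 'a': 8→0 ⇒ 15;  out=∅∪out(15)=∅
  fail(10) 'dcb': from fail(9)=1 chase 'b': 1 ⇒ 2;  out=∅∪out(2)=∅
  fail(14) 'eba': from fail(13)=4 chase 'a': 4→0 ⇒ 15;  out={3}∪out(15)={3}
  fail(17) 'ade': from fail(16)=8 chase 'e': 8→0 ⇒ 12;  out=∅∪out(12)=∅
  fail(7) 'bdab': from fail(6)=15 chase 'b': 15→0 ⇒ 4;  out={1}∪out(4)={1}
  fail(11) 'dcbe': from fail(10)=2 chase 'e': 2→4→0 ⇒ 12;  out={2}∪out(12)={2}
  fail(18) 'adea': from fail(17)=12 chase 'a': 12→0 ⇒ 15;  out=∅∪out(15)=∅
  fail(19) 'adeae': from fail(18)=15 chase 'e': 15→0 ⇒ 12;  out=∅∪out(12)=∅
  fail(20) 'adeaec': from fail(19)=12 chase 'c': 12 ⇒ 21;  out={4}∪out(21)={4,5}

Run:
pos 0 'c': at 1
pos 1 'b': at 2
pos 2 'd': at 3  emit P0@[0:2]
pos 3 'b': at 4 ·f
pos 4 'd': at 5
pos 5 'a': at 6
pos 6 'b': at 7  emit P1@[3:6]
pos 7 'd': at 5 ·f
pos 8 'a': at 6
pos 9 'd': at 16 ·f
pos 10 'e': at 17
pos 11 'a': at 18
pos 12 'e': at 19
pos 13 'c': at 20  emit P4@[8:13],P5@[12:13]
pos 14 'c': at 1 ·f
pos 15 'b': at 2
pos 16 'd': at 3  emit P0@[14:16]
pos 17 'b': at 4 ·f
pos 18 'e': at 12 ·f
pos 19 'b': at 13
pos 20 'a': at 14  emit P3@[18:20]
pos 21 'e': at 12 ·f
pos 22 'c': at 21  emit P5@[21:22]
pos 23 'b': at 2 ·f
pos 24 'd': at 3  emit P0@[22:24]
pos 25 'c': at 9 ·f
pos 26 'b': at 10
pos 27 'd': at 3 ·f  emit P0@[25:27]
pos 28 'd': at 8 ·f
pos 29 'c': at 9
pos 30 'b': at 10
pos 31 'e': at 11  emit P2@[28:31]
pos 32 'b': at 13 ·f
pos 33 'd': at 5 ·f
pos 34 'a': at 6
pos 35 'b': at 7  emit P1@[32:35]
pos 36 'e': at 12 ·f
pos 37 'c': at 21  emit P5@[36:37]
pos 38 'a': at 15 ·f
pos 39 'd': at 16
pos 40 'e': at 17
pos 41 'a': at 18
pos 42 'e': at 19
pos 43 'c': at 20  emit P4@[38:43],P5@[42:43]
pos 44 'e': at 12 ·f
pos 45 'e': at 12 ·f
pos 46 'b': at 13
pos 47 'd': at 5 ·f
pos 48 'b': at 4 ·f
pos 49 'b': at 4 ·f
pos 50 'e': at 12 ·f
pos 51 'd': at 8 ·f
pos 52 'c': at 9

Matches: [[2,0],[6,1],[13,4],[13,5],[16,0],[20,3],[22,5],[24,0],[27,0],[31,2],[35,1],[37,5],[43,4],[43,5]]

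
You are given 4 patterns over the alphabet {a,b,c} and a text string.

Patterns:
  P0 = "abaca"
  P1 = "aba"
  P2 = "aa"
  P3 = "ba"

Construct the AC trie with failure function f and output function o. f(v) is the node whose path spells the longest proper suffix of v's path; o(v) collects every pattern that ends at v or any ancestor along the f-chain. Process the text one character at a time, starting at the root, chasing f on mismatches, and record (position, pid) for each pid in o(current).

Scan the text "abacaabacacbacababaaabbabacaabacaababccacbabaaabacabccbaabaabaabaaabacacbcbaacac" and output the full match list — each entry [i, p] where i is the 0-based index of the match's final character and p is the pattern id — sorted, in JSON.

Build automaton:
Trie (insert patterns):
  0='ε' goto a→1 b→7
  1='a' goto a→6 b→2
  2='ab' goto a→3
  3='aba' goto c→4  ←P1
  4='abac' goto a→5
  5='abaca' goto ·  ←P0
  6='aa' goto ·  ←P2
  7='b' goto a→8
  8='ba' goto ·  ←P3

Failure links (BFS by depth):
  n1('a'): parent n0 fail=0; on 'a' 0 → fail=0;  out ∅∪∅=∅
  n7('b'): parent n0 fail=0; on 'b' 0 → fail=0;  out ∅∪∅=∅
  n2('ab'): parent n1 fail=0; on 'b' 0 → fail=7;  out ∅∪∅=∅
  n6('aa'): parent n1 fail=0; on 'a' 0 → fail=1;  out {2}∪∅={2}
  n8('ba'): parent n7 fail=0; on 'a' 0 → fail=1;  out {3}∪∅={3}
  n3('aba'): parent n2 fail=7; on 'a' 7 → fail=8;  out {1}∪{3}={1,3}
  n4('abac'): parent n3 fail=8; on 'c' 8→1→0 → fail=0;  out ∅∪∅=∅
  n5('abaca'): parent n4 fail=0; on 'a' 0 → fail=1;  out {0}∪∅={0}

Run:
pos 0 'a': at 1
pos 1 'b': at 2
pos 2 'a': at 3  emit P1@[0:2],P3@[1:2]
pos 3 'c': at 4
pos 4 'a': at 5  emit P0@[0:4]
pos 5 'a': at 6 (via fail)  emit P2@[4:5]
pos 6 'b': at 2 (via fail)
pos 7 'a': at 3  emit P1@[5:7],P3@[6:7]
pos 8 'c': at 4
pos 9 'a': at 5  emit P0@[5:9]
pos 10 'c': at 0 (via fail)
pos 11 'b': at 7
pos 12 'a': at 8  emit P3@[11:12]
pos 13 'c': at 0 (via fail)
pos 14 'a': at 1
pos 15 'b': at 2
pos 16 'a': at 3  emit P1@[14:16],P3@[15:16]
pos 17 'b': at 2 (via fail)
pos 18 'a': at 3  emit P1@[16:18],P3@[17:18]
pos 19 'a': at 6 (via fail)  emit P2@[18:19]
pos 20 'a': at 6 (via fail)  emit P2@[19:20]
pos 21 'b': at 2 (via fail)
pos 22 'b': at 7 (via fail)
pos 23 'a': at 8  emit P3@[22:23]
pos 24 'b': at 2 (via fail)
pos 25 'a': at 3  emit P1@[23:25],P3@[24:25]
pos 26 'c': at 4
pos 27 'a': at 5  emit P0@[23:27]
pos 28 'a': at 6 (via fail)  emit P2@[27:28]
pos 29 'b': at 2 (via fail)
pos 30 'a': at 3  emit P1@[28:30],P3@[29:30]
pos 31 'c': at 4
pos 32 'a': at 5  emit P0@[28:32]
pos 33 'a': at 6 (via fail)  emit P2@[32:33]
pos 34 'b': at 2 (via fail)
pos 35 'a': at 3  emit P1@[33:35],P3@[34:35]
pos 36 'b': at 2 (via fail)
pos 37 'c': at 0 (via fail)
pos 38 'c': at 0
pos 39 'a': at 1
pos 40 'c': at 0 (via fail)
pos 41 'b': at 7
pos 42 'a': at 8  emit P3@[41:42]
pos 43 'b': at 2 (via fail)
pos 44 'a': at 3  emit P1@[42:44],P3@[43:44]
pos 45 'a': at 6 (via fail)  emit P2@[44:45]
pos 46 'a': at 6 (via fail)  emit P2@[45:46]
pos 47 'b': at 2 (via fail)
pos 48 'a': at 3  emit P1@[46:48],P3@[47:48]
pos 49 'c': at 4
pos 50 'a': at 5  emit P0@[46:50]
pos 51 'b': at 2 (via fail)
pos 52 'c': at 0 (via fail)
pos 53 'c': at 0
pos 54 'b': at 7
pos 55 'a': at 8  emit P3@[54:55]
pos 56 'a': at 6 (via fail)  emit P2@[55:56]
pos 57 'b': at 2 (via fail)
pos 58 'a': at 3  emit P1@[56:58],P3@[57:58]
pos 59 'a': at 6 (via fail)  emit P2@[58:59]
pos 60 'b': at 2 (via fail)
pos 61 'a': at 3  emit P1@[59:61],P3@[60:61]
pos 62 'a': at 6 (via fail)  emit P2@[61:62]
pos 63 'b': at 2 (via fail)
pos 64 'a': at 3  emit P1@[62:64],P3@[63:64]
pos 65 'a': at 6 (via fail)  emit P2@[64:65]
pos 66 'a': at 6 (via fail)  emit P2@[65:66]
pos 67 'b': at 2 (via fail)
pos 68 'a': at 3  emit P1@[66:68],P3@[67:68]
pos 69 'c': at 4
pos 70 'a': at 5  emit P0@[66:70]
pos 71 'c': at 0 (via fail)
pos 72 'b': at 7
pos 73 'c': at 0 (via fail)
pos 74 'b': at 7
pos 75 'a': at 8  emit P3@[74:75]
pos 76 'a': at 6 (via fail)  emit P2@[75:76]
pos 77 'c': at 0 (via fail)
pos 78 'a': at 1
pos 79 'c': at 0 (via fail)

Result: [[2,1],[2,3],[4,0],[5,2],[7,1],[7,3],[9,0],[12,3],[16,1],[16,3],[18,1],[18,3],[19,2],[20,2],[23,3],[25,1],[25,3],[27,0],[28,2],[30,1],[30,3],[32,0],[33,2],[35,1],[35,3],[42,3],[44,1],[44,3],[45,2],[46,2],[48,1],[48,3],[50,0],[55,3],[56,2],[58,1],[58,3],[59,2],[61,1],[61,3],[62,2],[64,1],[64,3],[65,2],[66,2],[68,1],[68,3],[70,0],[75,3],[76,2]]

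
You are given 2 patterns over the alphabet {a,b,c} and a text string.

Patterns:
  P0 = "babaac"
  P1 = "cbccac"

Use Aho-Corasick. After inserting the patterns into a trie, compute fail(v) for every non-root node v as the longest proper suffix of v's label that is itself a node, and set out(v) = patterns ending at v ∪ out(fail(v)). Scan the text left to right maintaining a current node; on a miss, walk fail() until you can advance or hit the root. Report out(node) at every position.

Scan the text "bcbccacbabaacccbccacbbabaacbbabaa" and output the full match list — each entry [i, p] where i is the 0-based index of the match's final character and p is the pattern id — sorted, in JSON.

Construct AC machine:
Trie nodes:
  n0 'ε': b→1 c→7
  n1 'b': a→2
  n2 'ba': b→3
  n3 'bab': a→4
  n4 'baba': a→5
  n5 'babaa': c→6
  n6 'babaac': ·  ←P0
  n7 'c': b→8
  n8 'cb': c→9
  n9 'cbc': c→10
  n10 'cbcc': a→11
  n11 'cbcca': c→12
  n12 'cbccac': ·  ←P1

Failure links (BFS by depth):
  n1('b'): parent n0 fail=0; on 'b' 0 → fail=0;  out ∅∪∅=∅
  n7('c'): parent n0 fail=0; on 'c' 0 → fail=0;  out ∅∪∅=∅
  n2('ba'): parent n1 fail=0; on 'a' 0 → fail=0;  out ∅∪∅=∅
  n8('cb'): parent n7 fail=0; on 'b' 0 → fail=1;  out ∅∪∅=∅
  n3('bab'): parent n2 fail=0; on 'b' 0 → fail=1;  out ∅∪∅=∅
  n9('cbc'): parent n8 fail=1; on 'c' 1→0 → fail=7;  out ∅∪∅=∅
  n4('baba'): parent n3 fail=1; on 'a' 1 → fail=2;  out ∅∪∅=∅
  n10('cbcc'): parent n9 fail=7; on 'c' 7→0 → fail=7;  out ∅∪∅=∅
  n5('babaa'): parent n4 fail=2; on 'a' 2→0 → fail=0;  out ∅∪∅=∅
  n11('cbcca'): parent n10 fail=7; on 'a' 7→0 → fail=0;  out ∅∪∅=∅
  n6('babaac'): parent n5 fail=0; on 'c' 0 → fail=7;  out {0}∪∅={0}
  n12('cbccac'): parent n11 fail=0; on 'c' 0 → fail=7;  out {1}∪∅={1}

Text stream:
i=0 'b': node 0→1
i=1 'c': node 1→7 ·f
i=2 'b': node 7→8
i=3 'c': node 8→9
i=4 'c': node 9→10
i=5 'a': node 10→11
i=6 'c': node 11→12  → match P1@[1:6]
i=7 'b': node 12→8 ·f
i=8 'a': node 8→2 ·f
i=9 'b': node 2→3
i=10 'a': node 3→4
i=11 'a': node 4→5
i=12 'c': node 5→6  → match P0@[7:12]
i=13 'c': node 6→7 ·f
i=14 'c': node 7→7 ·f
i=15 'b': node 7→8
i=16 'c': node 8→9
i=17 'c': node 9→10
i=18 'a': node 10→11
i=19 'c': node 11→12  → match P1@[14:19]
i=20 'b': node 12→8 ·f
i=21 'b': node 8→1 ·f
i=22 'a': node 1→2
i=23 'b': node 2→3
i=24 'a': node 3→4
i=25 'a': node 4→5
i=26 'c': node 5→6  → match P0@[21:26]
i=27 'b': node 6→8 ·f
i=28 'b': node 8→1 ·f
i=29 'a': node 1→2
i=30 'b': node 2→3
i=31 'a': node 3→4
i=32 'a': node 4→5

Matches: [[6,1],[12,0],[19,1],[26,0]]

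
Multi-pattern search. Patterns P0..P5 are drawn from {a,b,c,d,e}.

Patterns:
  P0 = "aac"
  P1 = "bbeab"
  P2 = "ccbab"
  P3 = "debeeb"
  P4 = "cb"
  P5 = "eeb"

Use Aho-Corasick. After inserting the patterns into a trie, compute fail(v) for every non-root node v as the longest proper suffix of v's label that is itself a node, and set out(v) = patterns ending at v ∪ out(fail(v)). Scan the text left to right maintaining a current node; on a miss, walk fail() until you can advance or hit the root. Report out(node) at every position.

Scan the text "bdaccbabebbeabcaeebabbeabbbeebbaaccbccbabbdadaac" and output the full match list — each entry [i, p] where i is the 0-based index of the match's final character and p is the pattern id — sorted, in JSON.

Build:
Trie (insert patterns):
  0='ε' goto a→1 b→4 c→9 d→14 e→21
  1='a' goto a→2
  2='aa' goto c→3
  3='aac' goto ·  [P0 ends]
  4='b' goto b→5
  5='bb' goto e→6
  6='bbe' goto a→7
  7='bbea' goto b→8
  8='bbeab' goto ·  [P1 ends]
  9='c' goto b→20 c→10
  10='cc' goto b→11
  11='ccb' goto a→12
  12='ccba' goto b→13
  13='ccbab' goto ·  [P2 ends]
  14='d' goto e→15
  15='de' goto b→16
  16='deb' goto e→17
  17='debe' goto e→18
  18='debee' goto b→19
  19='debeeb' goto ·  [P3 ends]
  20='cb' goto ·  [P4 ends]
  21='e' goto e→22
  22='ee' goto b→23
  23='eeb' goto ·  [P5 ends]

Failure links (BFS by depth):
  n1('a'): parent n0 fail=0; on 'a' 0 → fail=0;  out ∅∪∅=∅
  n4('b'): parent n0 fail=0; on 'b' 0 → fail=0;  out ∅∪∅=∅
  n9('c'): parent n0 fail=0; on 'c' 0 → fail=0;  out ∅∪∅=∅
  n14('d'): parent n0 fail=0; on 'd' 0 → fail=0;  out ∅∪∅=∅
  n21('e'): parent n0 fail=0; on 'e' 0 → fail=0;  out ∅∪∅=∅
  n2('aa'): parent n1 fail=0; on 'a' 0 → fail=1;  out ∅∪∅=∅
  n5('bb'): parent n4 fail=0; on 'b' 0 → fail=4;  out ∅∪∅=∅
  n10('cc'): parent n9 fail=0; on 'c' 0 → fail=9;  out ∅∪∅=∅
  n15('de'): parent n14 fail=0; on 'e' 0 → fail=21;  out ∅∪∅=∅
  n20('cb'): parent n9 fail=0; on 'b' 0 → fail=4;  out {4}∪∅={4}
  n22('ee'): parent n21 fail=0; on 'e' 0 → fail=21;  out ∅∪∅=∅
  n3('aac'): parent n2 fail=1; on 'c' 1→0 → fail=9;  out {0}∪∅={0}
  n6('bbe'): parent n5 fail=4; on 'e' 4→0 → fail=21;  out ∅∪∅=∅
  n11('ccb'): parent n10 fail=9; on 'b' 9 → fail=20;  out ∅∪{4}={4}
  n16('deb'): parent n15 fail=21; on 'b' 21→0 → fail=4;  out ∅∪∅=∅
  n23('eeb'): parent n22 fail=21; on 'b' 21→0 → fail=4;  out {5}∪∅={5}
  n7('bbea'): parent n6 fail=21; on 'a' 21→0 → fail=1;  out ∅∪∅=∅
  n12('ccba'): parent n11 fail=20; on 'a' 20→4→0 → fail=1;  out ∅∪∅=∅
  n17('debe'): parent n16 fail=4; on 'e' 4→0 → fail=21;  out ∅∪∅=∅
  n8('bbeab'): parent n7 fail=1; on 'b' 1→0 → fail=4;  out {1}∪∅={1}
  n13('ccbab'): parent n12 fail=1; on 'b' 1→0 → fail=4;  out {2}∪∅={2}
  n18('debee'): parent n17 fail=21; on 'e' 21 → fail=22;  out ∅∪∅=∅
  n19('debeeb'): parent n18 fail=22; on 'b' 22 → fail=23;  out {3}∪{5}={3,5}

Run:
i=0 'b': node 0→4
i=1 'd': node 4→14 (fail-walked)
i=2 'a': node 14→1 (fail-walked)
i=3 'c': node 1→9 (fail-walked)
i=4 'c': node 9→10
i=5 'b': node 10→11  emit P4@[4:5]
i=6 'a': node 11→12
i=7 'b': node 12→13  emit P2@[3:7]
i=8 'e': node 13→21 (fail-walked)
i=9 'b': node 21→4 (fail-walked)
i=10 'b': node 4→5
i=11 'e': node 5→6
i=12 'a': node 6→7
i=13 'b': node 7→8  emit P1@[9:13]
i=14 'c': node 8→9 (fail-walked)
i=15 'a': node 9→1 (fail-walked)
i=16 'e': node 1→21 (fail-walked)
i=17 'e': node 21→22
i=18 'b': node 22→23  emit P5@[16:18]
i=19 'a': node 23→1 (fail-walked)
i=20 'b': node 1→4 (fail-walked)
i=21 'b': node 4→5
i=22 'e': node 5→6
i=23 'a': node 6→7
i=24 'b': node 7→8  emit P1@[20:24]
i=25 'b': node 8→5 (fail-walked)
i=26 'b': node 5→5 (fail-walked)
i=27 'e': node 5→6
i=28 'e': node 6→22 (fail-walked)
i=29 'b': node 22→23  emit P5@[27:29]
i=30 'b': node 23→5 (fail-walked)
i=31 'a': node 5→1 (fail-walked)
i=32 'a': node 1→2
i=33 'c': node 2→3  emit P0@[31:33]
i=34 'c': node 3→10 (fail-walked)
i=35 'b': node 10→11  emit P4@[34:35]
i=36 'c': node 11→9 (fail-walked)
i=37 'c': node 9→10
i=38 'b': node 10→11  emit P4@[37:38]
i=39 'a': node 11→12
i=40 'b': node 12→13  emit P2@[36:40]
i=41 'b': node 13→5 (fail-walked)
i=42 'd': node 5→14 (fail-walked)
i=43 'a': node 14→1 (fail-walked)
i=44 'd': node 1→14 (fail-walked)
i=45 'a': node 14→1 (fail-walked)
i=46 'a': node 1→2
i=47 'c': node 2→3  emit P0@[45:47]

Matches: [[5,4],[7,2],[13,1],[18,5],[24,1],[29,5],[33,0],[35,4],[38,4],[40,2],[47,0]]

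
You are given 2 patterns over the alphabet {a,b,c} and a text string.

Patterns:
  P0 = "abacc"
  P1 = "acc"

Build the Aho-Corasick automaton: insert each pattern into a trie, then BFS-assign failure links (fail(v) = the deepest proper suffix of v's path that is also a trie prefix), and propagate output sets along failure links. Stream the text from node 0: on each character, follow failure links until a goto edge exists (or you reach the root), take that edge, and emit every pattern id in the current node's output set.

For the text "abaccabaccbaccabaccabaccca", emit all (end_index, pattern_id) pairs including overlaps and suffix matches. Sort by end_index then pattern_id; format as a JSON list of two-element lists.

Build automaton:
Trie (insert patterns):
  n0 'ε': a→1
  n1 'a': b→2 c→6
  n2 'ab': a→3
  n3 'aba': c→4
  n4 'abac': c→5
  n5 'abacc': ·  ←P0
  n6 'ac': c→7
  n7 'acc': ·  ←P1

BFS fail/out derivation:
  n1('a'): parent n0 fail=0; on 'a' 0 → fail=0;  out ∅∪∅=∅
  n2('ab'): parent n1 fail=0; on 'b' 0 → fail=0;  out ∅∪∅=∅
  n6('ac'): parent n1 fail=0; on 'c' 0 → fail=0;  out ∅∪∅=∅
  n3('aba'): parent n2 fail=0; on 'a' 0 → fail=1;  out ∅∪∅=∅
  n7('acc'): parent n6 fail=0; on 'c' 0 → fail=0;  out {1}∪∅={1}
  n4('abac'): parent n3 fail=1; on 'c' 1 → fail=6;  out ∅∪∅=∅
  n5('abacc'): parent n4 fail=6; on 'c' 6 → fail=7;  out {0}∪{1}={0,1}

Scan:
i=0 'a': node 0→1
i=1 'b': node 1→2
i=2 'a': node 2→3
i=3 'c': node 3→4
i=4 'c': node 4→5  → match P0@[0:4],P1@[2:4]
i=5 'a': node 5→1 ·f
i=6 'b': node 1→2
i=7 'a': node 2→3
i=8 'c': node 3→4
i=9 'c': node 4→5  → match P0@[5:9],P1@[7:9]
i=10 'b': node 5→0 ·f
i=11 'a': node 0→1
i=12 'c': node 1→6
i=13 'c': node 6→7  → match P1@[11:13]
i=14 'a': node 7→1 ·f
i=15 'b': node 1→2
i=16 'a': node 2→3
i=17 'c': node 3→4
i=18 'c': node 4→5  → match P0@[14:18],P1@[16:18]
i=19 'a': node 5→1 ·f
i=20 'b': node 1→2
i=21 'a': node 2→3
i=22 'c': node 3→4
i=23 'c': node 4→5  → match P0@[19:23],P1@[21:23]
i=24 'c': node 5→0 ·f
i=25 'a': node 0→1

All matches (sorted): [[4,0],[4,1],[9,0],[9,1],[13,1],[18,0],[18,1],[23,0],[23,1]]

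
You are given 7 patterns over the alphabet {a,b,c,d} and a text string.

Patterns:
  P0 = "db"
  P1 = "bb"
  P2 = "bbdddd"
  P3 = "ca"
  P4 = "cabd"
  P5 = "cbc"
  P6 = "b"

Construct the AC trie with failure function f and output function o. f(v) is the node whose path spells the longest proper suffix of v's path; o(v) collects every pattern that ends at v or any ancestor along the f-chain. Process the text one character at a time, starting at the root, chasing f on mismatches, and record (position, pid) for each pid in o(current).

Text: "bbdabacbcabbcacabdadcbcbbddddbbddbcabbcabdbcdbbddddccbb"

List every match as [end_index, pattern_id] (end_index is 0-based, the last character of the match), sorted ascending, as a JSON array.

Build automaton:
Trie (insert patterns):
  n0 'ε': b→3 c→9 d→1
  n1 'd': b→2
  n2 'db': ·  ←P0
  n3 'b': b→4  ←P6
  n4 'bb': d→5  ←P1
  n5 'bbd': d→6
  n6 'bbdd': d→7
  n7 'bbddd': d→8
  n8 'bbdddd': ·  ←P2
  n9 'c': a→10 b→13
  n10 'ca': b→11  ←P3
  n11 'cab': d→12
  n12 'cabd': ·  ←P4
  n13 'cb': c→14
  n14 'cbc': ·  ←P5

Failure links (BFS by depth):
  fail(1) 'd': from fail(0)=0 chase 'd': 0 ⇒ 0;  out=∅∪out(0)=∅
  fail(3) 'b': from fail(0)=0 chase 'b': 0 ⇒ 0;  out={6}∪out(0)={6}
  fail(9) 'c': from fail(0)=0 chase 'c': 0 ⇒ 0;  out=∅∪out(0)=∅
  fail(2) 'db': from fail(1)=0 chase 'b': 0 ⇒ 3;  out={0}∪out(3)={0,6}
  fail(4) 'bb': from fail(3)=0 chase 'b': 0 ⇒ 3;  out={1}∪out(3)={1,6}
  fail(10) 'ca': from fail(9)=0 chase 'a': 0 ⇒ 0;  out={3}∪out(0)={3}
  fail(13) 'cb': from fail(9)=0 chase 'b': 0 ⇒ 3;  out=∅∪out(3)={6}
  fail(5) 'bbd': from fail(4)=3 chase 'd': 3→0 ⇒ 1;  out=∅∪out(1)=∅
  fail(11) 'cab': from fail(10)=0 chase 'b': 0 ⇒ 3;  out=∅∪out(3)={6}
  fail(14) 'cbc': from fail(13)=3 chase 'c': 3→0 ⇒ 9;  out={5}∪out(9)={5}
  fail(6) 'bbdd': from fail(5)=1 chase 'd': 1→0 ⇒ 1;  out=∅∪out(1)=∅
  fail(12) 'cabd': from fail(11)=3 chase 'd': 3→0 ⇒ 1;  out={4}∪out(1)={4}
  fail(7) 'bbddd': from fail(6)=1 chase 'd': 1→0 ⇒ 1;  out=∅∪out(1)=∅
  fail(8) 'bbdddd': from fail(7)=1 chase 'd': 1→0 ⇒ 1;  out={2}∪out(1)={2}

Text stream:
pos 0 'b': at 3  → match P6@[0:0]
pos 1 'b': at 4  → match P1@[0:1],P6@[1:1]
pos 2 'd': at 5
pos 3 'a': at 0 (fail-walked)
pos 4 'b': at 3  → match P6@[4:4]
pos 5 'a': at 0 (fail-walked)
pos 6 'c': at 9
pos 7 'b': at 13  → match P6@[7:7]
pos 8 'c': at 14  → match P5@[6:8]
pos 9 'a': at 10 (fail-walked)  → match P3@[8:9]
pos 10 'b': at 11  → match P6@[10:10]
pos 11 'b': at 4 (fail-walked)  → match P1@[10:11],P6@[11:11]
pos 12 'c': at 9 (fail-walked)
pos 13 'a': at 10  → match P3@[12:13]
pos 14 'c': at 9 (fail-walked)
pos 15 'a': at 10  → match P3@[14:15]
pos 16 'b': at 11  → match P6@[16:16]
pos 17 'd': at 12  → match P4@[14:17]
pos 18 'a': at 0 (fail-walked)
pos 19 'd': at 1
pos 20 'c': at 9 (fail-walked)
pos 21 'b': at 13  → match P6@[21:21]
pos 22 'c': at 14  → match P5@[20:22]
pos 23 'b': at 13 (fail-walked)  → match P6@[23:23]
pos 24 'b': at 4 (fail-walked)  → match P1@[23:24],P6@[24:24]
pos 25 'd': at 5
pos 26 'd': at 6
pos 27 'd': at 7
pos 28 'd': at 8  → match P2@[23:28]
pos 29 'b': at 2 (fail-walked)  → match P0@[28:29],P6@[29:29]
pos 30 'b': at 4 (fail-walked)  → match P1@[29:30],P6@[30:30]
pos 31 'd': at 5
pos 32 'd': at 6
pos 33 'b': at 2 (fail-walked)  → match P0@[32:33],P6@[33:33]
pos 34 'c': at 9 (fail-walked)
pos 35 'a': at 10  → match P3@[34:35]
pos 36 'b': at 11  → match P6@[36:36]
pos 37 'b': at 4 (fail-walked)  → match P1@[36:37],P6@[37:37]
pos 38 'c': at 9 (fail-walked)
pos 39 'a': at 10  → match P3@[38:39]
pos 40 'b': at 11  → match P6@[40:40]
pos 41 'd': at 12  → match P4@[38:41]
pos 42 'b': at 2 (fail-walked)  → match P0@[41:42],P6@[42:42]
pos 43 'c': at 9 (fail-walked)
pos 44 'd': at 1 (fail-walked)
pos 45 'b': at 2  → match P0@[44:45],P6@[45:45]
pos 46 'b': at 4 (fail-walked)  → match P1@[45:46],P6@[46:46]
pos 47 'd': at 5
pos 48 'd': at 6
pos 49 'd': at 7
pos 50 'd': at 8  → match P2@[45:50]
pos 51 'c': at 9 (fail-walked)
pos 52 'c': at 9 (fail-walked)
pos 53 'b': at 13  → match P6@[53:53]
pos 54 'b': at 4 (fail-walked)  → match P1@[53:54],P6@[54:54]

Matches: [[0,6],[1,1],[1,6],[4,6],[7,6],[8,5],[9,3],[10,6],[11,1],[11,6],[13,3],[15,3],[16,6],[17,4],[21,6],[22,5],[23,6],[24,1],[24,6],[28,2],[29,0],[29,6],[30,1],[30,6],[33,0],[33,6],[35,3],[36,6],[37,1],[37,6],[39,3],[40,6],[41,4],[42,0],[42,6],[45,0],[45,6],[46,1],[46,6],[50,2],[53,6],[54,1],[54,6]]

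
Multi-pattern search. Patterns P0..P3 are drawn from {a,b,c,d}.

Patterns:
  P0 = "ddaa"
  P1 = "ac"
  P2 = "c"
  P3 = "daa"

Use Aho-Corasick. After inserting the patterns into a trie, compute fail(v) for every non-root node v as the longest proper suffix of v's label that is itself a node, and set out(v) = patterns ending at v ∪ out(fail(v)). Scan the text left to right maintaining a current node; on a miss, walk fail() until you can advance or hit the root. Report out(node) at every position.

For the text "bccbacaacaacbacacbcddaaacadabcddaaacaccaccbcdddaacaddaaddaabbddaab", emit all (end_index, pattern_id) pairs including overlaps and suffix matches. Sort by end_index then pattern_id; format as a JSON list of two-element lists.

Construct AC machine:
Trie nodes:
  n0 'ε': a→5 c→7 d→1
  n1 'd': a→8 d→2
  n2 'dd': a→3
  n3 'dda': a→4
  n4 'ddaa': ·  ←P0
  n5 'a': c→6
  n6 'ac': ·  ←P1
  n7 'c': ·  ←P2
  n8 'da': a→9
  n9 'daa': ·  ←P3

BFS fail/out derivation:
  n1('d'): parent n0 fail=0; on 'd' 0 → fail=0;  out ∅∪∅=∅
  n5('a'): parent n0 fail=0; on 'a' 0 → fail=0;  out ∅∪∅=∅
  n7('c'): parent n0 fail=0; on 'c' 0 → fail=0;  out {2}∪∅={2}
  n2('dd'): parent n1 fail=0; on 'd' 0 → fail=1;  out ∅∪∅=∅
  n6('ac'): parent n5 fail=0; on 'c' 0 → fail=7;  out {1}∪{2}={1,2}
  n8('da'): parent n1 fail=0; on 'a' 0 → fail=5;  out ∅∪∅=∅
  n3('dda'): parent n2 fail=1; on 'a' 1 → fail=8;  out ∅∪∅=∅
  n9('daa'): parent n8 fail=5; on 'a' 5→0 → fail=5;  out {3}∪∅={3}
  n4('ddaa'): parent n3 fail=8; on 'a' 8 → fail=9;  out {0}∪{3}={0,3}

Text stream:
[0] read 'b'  n0⇒n0
[1] read 'c'  n0⇒n7  → match P2@[1:1]
[2] read 'c'  n7⇒n7 ·f  → match P2@[2:2]
[3] read 'b'  n7⇒n0 ·f
[4] read 'a'  n0⇒n5
[5] read 'c'  n5⇒n6  → match P1@[4:5],P2@[5:5]
[6] read 'a'  n6⇒n5 ·f
[7] read 'a'  n5⇒n5 ·f
[8] read 'c'  n5⇒n6  → match P1@[7:8],P2@[8:8]
[9] read 'a'  n6⇒n5 ·f
[10] read 'a'  n5⇒n5 ·f
[11] read 'c'  n5⇒n6  → match P1@[10:11],P2@[11:11]
[12] read 'b'  n6⇒n0 ·f
[13] read 'a'  n0⇒n5
[14] read 'c'  n5⇒n6  → match P1@[13:14],P2@[14:14]
[15] read 'a'  n6⇒n5 ·f
[16] read 'c'  n5⇒n6  → match P1@[15:16],P2@[16:16]
[17] read 'b'  n6⇒n0 ·f
[18] read 'c'  n0⇒n7  → match P2@[18:18]
[19] read 'd'  n7⇒n1 ·f
[20] read 'd'  n1⇒n2
[21] read 'a'  n2⇒n3
[22] read 'a'  n3⇒n4  → match P0@[19:22],P3@[20:22]
[23] read 'a'  n4⇒n5 ·f
[24] read 'c'  n5⇒n6  → match P1@[23:24],P2@[24:24]
[25] read 'a'  n6⇒n5 ·f
[26] read 'd'  n5⇒n1 ·f
[27] read 'a'  n1⇒n8
[28] read 'b'  n8⇒n0 ·f
[29] read 'c'  n0⇒n7  → match P2@[29:29]
[30] read 'd'  n7⇒n1 ·f
[31] read 'd'  n1⇒n2
[32] read 'a'  n2⇒n3
[33] read 'a'  n3⇒n4  → match P0@[30:33],P3@[31:33]
[34] read 'a'  n4⇒n5 ·f
[35] read 'c'  n5⇒n6  → match P1@[34:35],P2@[35:35]
[36] read 'a'  n6⇒n5 ·f
[37] read 'c'  n5⇒n6  → match P1@[36:37],P2@[37:37]
[38] read 'c'  n6⇒n7 ·f  → match P2@[38:38]
[39] read 'a'  n7⇒n5 ·f
[40] read 'c'  n5⇒n6  → match P1@[39:40],P2@[40:40]
[41] read 'c'  n6⇒n7 ·f  → match P2@[41:41]
[42] read 'b'  n7⇒n0 ·f
[43] read 'c'  n0⇒n7  → match P2@[43:43]
[44] read 'd'  n7⇒n1 ·f
[45] read 'd'  n1⇒n2
[46] read 'd'  n2⇒n2 ·f
[47] read 'a'  n2⇒n3
[48] read 'a'  n3⇒n4  → match P0@[45:48],P3@[46:48]
[49] read 'c'  n4⇒n6 ·f  → match P1@[48:49],P2@[49:49]
[50] read 'a'  n6⇒n5 ·f
[51] read 'd'  n5⇒n1 ·f
[52] read 'd'  n1⇒n2
[53] read 'a'  n2⇒n3
[54] read 'a'  n3⇒n4  → match P0@[51:54],P3@[52:54]
[55] read 'd'  n4⇒n1 ·f
[56] read 'd'  n1⇒n2
[57] read 'a'  n2⇒n3
[58] read 'a'  n3⇒n4  → match P0@[55:58],P3@[56:58]
[59] read 'b'  n4⇒n0 ·f
[60] read 'b'  n0⇒n0
[61] read 'd'  n0⇒n1
[62] read 'd'  n1⇒n2
[63] read 'a'  n2⇒n3
[64] read 'a'  n3⇒n4  → match P0@[61:64],P3@[62:64]
[65] read 'b'  n4⇒n0 ·f

Result: [[1,2],[2,2],[5,1],[5,2],[8,1],[8,2],[11,1],[11,2],[14,1],[14,2],[16,1],[16,2],[18,2],[22,0],[22,3],[24,1],[24,2],[29,2],[33,0],[33,3],[35,1],[35,2],[37,1],[37,2],[38,2],[40,1],[40,2],[41,2],[43,2],[48,0],[48,3],[49,1],[49,2],[54,0],[54,3],[58,0],[58,3],[64,0],[64,3]]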